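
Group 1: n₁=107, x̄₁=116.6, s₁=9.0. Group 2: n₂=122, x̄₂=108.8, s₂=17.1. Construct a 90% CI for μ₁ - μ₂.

Difference = 7.8. SE = √(9.0²/107 + 17.1²/122) = 1.776. CI = (4.88, 10.72)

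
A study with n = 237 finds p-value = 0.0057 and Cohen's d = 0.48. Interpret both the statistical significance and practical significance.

Statistically significant (p = 0.0057 < 0.05). Cohen's d = 0.48 indicates a small effect size. Both statistical and practical significance should be considered.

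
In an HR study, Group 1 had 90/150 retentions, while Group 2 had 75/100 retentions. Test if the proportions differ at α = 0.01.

p̂₁ = 0.6, p̂₂ = 0.75, pooled p̂ = 0.66. z = -2.453. Critical: ±2.576. Fail to reject H₀.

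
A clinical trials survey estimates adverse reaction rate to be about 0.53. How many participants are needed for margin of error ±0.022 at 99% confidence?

n = z²p(1-p)/E² = 2.576²×0.53×0.47/0.022² = 3415.2 → n = 3416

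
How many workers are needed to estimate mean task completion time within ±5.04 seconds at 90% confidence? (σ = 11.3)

n = (z*σ/E)² = (1.645×11.3/5.04)² = 13.6 → n = 14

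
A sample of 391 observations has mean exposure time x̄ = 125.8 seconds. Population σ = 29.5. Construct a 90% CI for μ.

CI = x̄ ± z*(σ/√n) = 125.8 ± 1.645(29.5/√391) = 125.8 ± 2.45 = (123.35, 128.25)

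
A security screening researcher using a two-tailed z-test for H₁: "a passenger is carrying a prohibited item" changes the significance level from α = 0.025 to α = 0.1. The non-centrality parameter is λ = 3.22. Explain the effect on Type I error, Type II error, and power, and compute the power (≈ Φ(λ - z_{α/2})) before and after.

Increasing α from 0.025 to 0.1:
• Type I error rate increases (α is the Type I rate by definition).
• Critical value moves from z_{α/2} = 2.241 to 1.645, so power = Φ(λ - z_{α/2}) goes from Φ(3.22 - 2.241) = 0.836 to Φ(3.22 - 1.645) = 0.942.
• Type II error rate β = 1 - power therefore decreases (0.164 → 0.058).
Appropriate when false negatives are costly — here, letting a prohibited item through — security breach.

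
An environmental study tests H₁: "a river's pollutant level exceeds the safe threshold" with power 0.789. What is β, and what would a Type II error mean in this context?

β = 1 - power = 1 - 0.789 = 0.211. A Type II error is failing to reject H₀ when H₀ is false (false negative) — here, failing to conclude that a river's pollutant level exceeds the safe threshold when in fact it is true. Consequence: allowing unsafe pollution to continue.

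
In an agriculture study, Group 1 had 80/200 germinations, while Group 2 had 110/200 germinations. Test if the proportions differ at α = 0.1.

p̂₁ = 0.4, p̂₂ = 0.55, pooled p̂ = 0.475. z = -3.004. Critical: ±1.645. Reject H₀.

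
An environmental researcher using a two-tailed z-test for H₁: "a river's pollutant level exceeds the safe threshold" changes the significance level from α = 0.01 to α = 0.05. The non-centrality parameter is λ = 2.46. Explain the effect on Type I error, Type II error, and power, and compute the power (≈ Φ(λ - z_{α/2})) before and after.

Increasing α from 0.01 to 0.05:
• Type I error rate increases (α is the Type I rate by definition).
• Critical value moves from z_{α/2} = 2.576 to 1.96, so power = Φ(λ - z_{α/2}) goes from Φ(2.46 - 2.576) = 0.454 to Φ(2.46 - 1.96) = 0.691.
• Type II error rate β = 1 - power therefore decreases (0.546 → 0.309).
Appropriate when false negatives are costly — here, allowing unsafe pollution to continue.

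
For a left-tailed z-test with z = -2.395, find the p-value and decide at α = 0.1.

p = P(Z < -2.395) = Φ(-2.395) ≈ 0.0083. Since p < 0.1, reject H₀ (significant) at α = 0.1.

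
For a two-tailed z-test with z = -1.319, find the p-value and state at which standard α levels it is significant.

p = 2·P(Z > |-1.319|) = 2·(1 - Φ(1.319)) ≈ 0.1872. Not significant at any standard level.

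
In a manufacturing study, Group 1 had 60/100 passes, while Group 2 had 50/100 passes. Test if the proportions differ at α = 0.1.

p̂₁ = 0.6, p̂₂ = 0.5, pooled p̂ = 0.55. z = 1.421. Critical: ±1.645. Fail to reject H₀.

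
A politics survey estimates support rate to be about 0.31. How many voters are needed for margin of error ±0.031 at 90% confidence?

n = z²p(1-p)/E² = 1.645²×0.31×0.69/0.031² = 602.3 → n = 603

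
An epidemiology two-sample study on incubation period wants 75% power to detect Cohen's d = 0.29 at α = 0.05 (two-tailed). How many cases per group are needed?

z_{α/2} = 1.96, z_β = Φ⁻¹(0.75) = 0.674. For small effect (d = 0.29): n per group = 2(z_{α/2} + z_β)²/d² = 2(1.96 + 0.674)²/0.29² = 165.0 → 165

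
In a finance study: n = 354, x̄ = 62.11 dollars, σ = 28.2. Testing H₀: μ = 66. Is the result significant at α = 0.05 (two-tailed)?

z = (62.11 - 66)/(28.2/√354) = -2.595. Since |z| > 1.96, significant at α = 0.05.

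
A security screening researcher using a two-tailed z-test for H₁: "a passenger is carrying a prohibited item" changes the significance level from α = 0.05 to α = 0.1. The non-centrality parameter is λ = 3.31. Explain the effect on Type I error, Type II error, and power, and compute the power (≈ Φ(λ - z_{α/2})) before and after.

Increasing α from 0.05 to 0.1:
• Type I error rate increases (α is the Type I rate by definition).
• Critical value moves from z_{α/2} = 1.96 to 1.645, so power = Φ(λ - z_{α/2}) goes from Φ(3.31 - 1.96) = 0.911 to Φ(3.31 - 1.645) = 0.952.
• Type II error rate β = 1 - power therefore decreases (0.089 → 0.048).
Appropriate when false negatives are costly — here, letting a prohibited item through — security breach.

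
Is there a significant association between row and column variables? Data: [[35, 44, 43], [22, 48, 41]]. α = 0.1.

χ² = 2.673. df = 2, critical = 4.605. Fail to reject H₀. No evidence of dependence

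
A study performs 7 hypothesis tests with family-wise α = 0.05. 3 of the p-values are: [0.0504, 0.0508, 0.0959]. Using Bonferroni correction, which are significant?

Bonferroni α = 0.05/7 = 0.00714. None of the given p-values are significant.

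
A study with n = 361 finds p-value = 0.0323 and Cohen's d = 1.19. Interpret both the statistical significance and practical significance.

Statistically significant (p = 0.0323 < 0.05). Cohen's d = 1.19 indicates a large effect size. Both statistical and practical significance should be considered.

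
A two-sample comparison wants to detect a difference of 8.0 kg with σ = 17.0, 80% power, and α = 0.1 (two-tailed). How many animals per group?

n per group = 2(z_α/2 + z_β)²σ²/d² = 2×(1.645 + 0.84)²×17.0²/8.0² = 55.8 → n = 56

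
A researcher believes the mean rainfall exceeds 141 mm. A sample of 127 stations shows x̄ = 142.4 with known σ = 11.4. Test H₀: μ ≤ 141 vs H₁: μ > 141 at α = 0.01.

z = 1.384. Critical value: 2.33. Fail to reject H₀.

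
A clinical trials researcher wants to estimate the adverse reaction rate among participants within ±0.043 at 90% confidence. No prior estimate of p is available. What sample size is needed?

Conservative approach: use p = 0.5 (maximizes p(1-p) = 0.25). n = z²(0.25)/E² = 1.645²×0.25/0.043² = 365.9 → n = 366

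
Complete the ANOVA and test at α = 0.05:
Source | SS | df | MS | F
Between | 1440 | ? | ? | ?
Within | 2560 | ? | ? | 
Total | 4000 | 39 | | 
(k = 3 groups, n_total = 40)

df_between = 2, df_within = 37. MS_between = 720.0, MS_within = 69.19. F = 10.406, F_crit ≈ 3.252. Reject H₀.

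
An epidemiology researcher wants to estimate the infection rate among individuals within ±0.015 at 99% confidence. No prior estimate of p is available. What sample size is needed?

Conservative approach: use p = 0.5 (maximizes p(1-p) = 0.25). n = z²(0.25)/E² = 2.576²×0.25/0.015² = 7373.1 → n = 7374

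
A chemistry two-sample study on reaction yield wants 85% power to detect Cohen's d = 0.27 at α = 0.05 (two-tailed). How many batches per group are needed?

z_{α/2} = 1.96, z_β = Φ⁻¹(0.85) = 1.036. For small effect (d = 0.27): n per group = 2(z_{α/2} + z_β)²/d² = 2(1.96 + 1.036)²/0.27² = 246.3 → 247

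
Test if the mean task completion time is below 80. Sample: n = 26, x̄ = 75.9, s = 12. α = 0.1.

t = (75.9 - 80)/(12/√26) = -1.742, df = 25. Critical t = -1.316. Reject H₀.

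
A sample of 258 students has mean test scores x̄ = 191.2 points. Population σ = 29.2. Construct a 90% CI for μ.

CI = x̄ ± z*(σ/√n) = 191.2 ± 1.645(29.2/√258) = 191.2 ± 2.99 = (188.21, 194.19)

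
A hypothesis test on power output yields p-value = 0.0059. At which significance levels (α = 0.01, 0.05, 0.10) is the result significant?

p = 0.0059. Significant at: α = 0.01, 0.05, 0.1.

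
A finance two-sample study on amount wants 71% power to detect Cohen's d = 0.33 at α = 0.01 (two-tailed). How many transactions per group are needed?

z_{α/2} = 2.576, z_β = Φ⁻¹(0.71) = 0.553. For small effect (d = 0.33): n per group = 2(z_{α/2} + z_β)²/d² = 2(2.576 + 0.553)²/0.33² = 179.8 → 180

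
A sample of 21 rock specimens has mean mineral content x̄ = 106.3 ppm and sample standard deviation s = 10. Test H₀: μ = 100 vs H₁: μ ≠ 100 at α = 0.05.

t = (x̄ - μ₀)/(s/√n) = (106.3 - 100)/(10/√21) = 2.887. df = 20, critical t = ±2.086. Reject H₀.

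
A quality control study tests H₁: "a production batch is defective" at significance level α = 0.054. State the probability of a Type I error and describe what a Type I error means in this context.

P(Type I error) = α = 0.054. A Type I error is rejecting H₀ when H₀ is actually true (false positive) — here, concluding that a production batch is defective when in fact this is not the case. Consequence: scrapping a good batch — wasted material and cost for no reason.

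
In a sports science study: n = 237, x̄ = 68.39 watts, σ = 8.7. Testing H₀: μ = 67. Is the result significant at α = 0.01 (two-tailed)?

z = (68.39 - 67)/(8.7/√237) = 2.46. Since |z| ≤ 2.576, not significant at α = 0.01.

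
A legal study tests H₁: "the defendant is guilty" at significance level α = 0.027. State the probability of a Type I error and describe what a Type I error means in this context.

P(Type I error) = α = 0.027. A Type I error is rejecting H₀ when H₀ is actually true (false positive) — here, concluding that the defendant is guilty when in fact this is not the case. Consequence: convicting an innocent person.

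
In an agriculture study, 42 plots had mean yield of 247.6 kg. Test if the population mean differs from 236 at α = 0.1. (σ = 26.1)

z = (x̄ - μ₀)/(σ/√n) = (247.6 - 236)/(26.1/√42) = 2.88. Critical value: ±1.645. Since |2.88| > 1.645, Reject H₀.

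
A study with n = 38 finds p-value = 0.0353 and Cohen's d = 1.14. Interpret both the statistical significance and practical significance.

Statistically significant (p = 0.0353 < 0.05). Cohen's d = 1.14 indicates a large effect size. Both statistical and practical significance should be considered.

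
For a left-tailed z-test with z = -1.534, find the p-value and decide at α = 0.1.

p = P(Z < -1.534) = Φ(-1.534) ≈ 0.0625. Since p < 0.1, reject H₀ (significant) at α = 0.1.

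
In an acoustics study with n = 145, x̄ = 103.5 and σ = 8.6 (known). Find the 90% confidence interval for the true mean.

CI = x̄ ± z*(σ/√n) = 103.5 ± 1.645(8.6/√145) = 103.5 ± 1.17 = (102.33, 104.67)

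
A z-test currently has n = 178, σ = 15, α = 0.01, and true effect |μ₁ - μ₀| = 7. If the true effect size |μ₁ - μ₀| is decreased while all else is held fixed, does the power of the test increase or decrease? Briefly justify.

Power decreases: a smaller true effect decreases the non-centrality λ = |μ₁ - μ₀|/(σ/√n).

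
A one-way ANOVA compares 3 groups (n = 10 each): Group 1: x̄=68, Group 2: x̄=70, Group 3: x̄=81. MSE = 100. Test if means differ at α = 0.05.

Grand mean = 73.0. SS_between = 980.0, MS_between = 490.0. F = 4.9, F_crit ≈ 3.354. Reject H₀.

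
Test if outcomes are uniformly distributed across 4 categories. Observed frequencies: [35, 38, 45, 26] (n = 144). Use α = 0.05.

Expected = 36 each. χ² = Σ(O-E)²/E = 5.167. df = 3, critical value = 7.815. Fail to reject H₀.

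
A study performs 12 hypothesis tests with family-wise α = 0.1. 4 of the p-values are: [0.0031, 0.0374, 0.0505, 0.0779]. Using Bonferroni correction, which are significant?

Bonferroni α = 0.1/12 = 0.00833. Significant p-values: [0.0031]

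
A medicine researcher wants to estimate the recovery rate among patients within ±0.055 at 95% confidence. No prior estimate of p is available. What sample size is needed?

Conservative approach: use p = 0.5 (maximizes p(1-p) = 0.25). n = z²(0.25)/E² = 1.96²×0.25/0.055² = 317.5 → n = 318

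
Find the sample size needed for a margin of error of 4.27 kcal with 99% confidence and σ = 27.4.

n = (z*σ/E)² = (2.576×27.4/4.27)² = 273.2 → n = 274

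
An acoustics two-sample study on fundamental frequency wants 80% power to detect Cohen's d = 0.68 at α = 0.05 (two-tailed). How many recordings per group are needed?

z_{α/2} = 1.96, z_β = Φ⁻¹(0.8) = 0.842. For medium effect (d = 0.68): n per group = 2(z_{α/2} + z_β)²/d² = 2(1.96 + 0.842)²/0.68² = 34.0 → 34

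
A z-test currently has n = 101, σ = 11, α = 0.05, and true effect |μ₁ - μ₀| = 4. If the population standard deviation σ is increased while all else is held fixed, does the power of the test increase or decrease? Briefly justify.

Power decreases: a larger σ inflates the standard error σ/√n, pulling the sampling distribution under H₁ back toward the critical value.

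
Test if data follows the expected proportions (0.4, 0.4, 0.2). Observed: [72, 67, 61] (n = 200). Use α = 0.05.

Expected: [80.0, 80.0, 40.0]. χ² = 13.938. df = 2, critical = 5.991. Reject H₀.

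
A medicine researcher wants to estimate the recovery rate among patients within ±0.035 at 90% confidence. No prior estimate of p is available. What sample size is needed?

Conservative approach: use p = 0.5 (maximizes p(1-p) = 0.25). n = z²(0.25)/E² = 1.645²×0.25/0.035² = 552.2 → n = 553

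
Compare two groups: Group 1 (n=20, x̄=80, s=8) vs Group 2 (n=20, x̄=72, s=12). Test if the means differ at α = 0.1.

Pooled sp = 10.2. t = 2.481, df = 38. Critical t = ±1.686. Reject H₀.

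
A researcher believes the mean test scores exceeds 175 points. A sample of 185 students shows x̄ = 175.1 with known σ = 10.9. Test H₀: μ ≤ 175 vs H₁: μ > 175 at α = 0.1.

z = 0.125. Critical value: 1.28. Fail to reject H₀.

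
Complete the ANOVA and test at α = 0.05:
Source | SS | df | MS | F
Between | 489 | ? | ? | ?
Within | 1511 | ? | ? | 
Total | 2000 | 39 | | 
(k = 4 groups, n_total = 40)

df_between = 3, df_within = 36. MS_between = 163.0, MS_within = 41.97. F = 3.884, F_crit ≈ 2.866. Reject H₀.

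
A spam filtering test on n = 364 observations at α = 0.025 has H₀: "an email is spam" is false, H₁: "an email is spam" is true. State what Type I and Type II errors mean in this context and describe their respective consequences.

Type I (false positive): concluding that an email is spam when it is not — a legitimate email is sent to the spam folder and the user misses it. Type II (false negative): failing to conclude that an email is spam when it is — a spam email lands in the inbox. Which is costlier depends on domain priorities and is a judgement call rather than a statistical fact.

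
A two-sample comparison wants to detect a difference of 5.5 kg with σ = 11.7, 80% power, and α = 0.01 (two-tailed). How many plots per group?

n per group = 2(z_α/2 + z_β)²σ²/d² = 2×(2.576 + 0.84)²×11.7²/5.5² = 105.6 → n = 106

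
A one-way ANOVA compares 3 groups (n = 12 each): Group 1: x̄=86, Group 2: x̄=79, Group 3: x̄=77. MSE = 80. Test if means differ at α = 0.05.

Grand mean = 80.67. SS_between = 536.0, MS_between = 268.0. F = 3.35, F_crit ≈ 3.285. Reject H₀.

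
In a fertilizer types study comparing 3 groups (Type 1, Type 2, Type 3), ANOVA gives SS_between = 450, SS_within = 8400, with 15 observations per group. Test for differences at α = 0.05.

df_between = 2, df_within = 42. F = MS_between/MS_within = 225.0/200.0 = 1.125. F_crit ≈ 3.22. Fail to reject H₀.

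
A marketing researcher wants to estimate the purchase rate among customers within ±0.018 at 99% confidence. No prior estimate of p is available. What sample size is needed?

Conservative approach: use p = 0.5 (maximizes p(1-p) = 0.25). n = z²(0.25)/E² = 2.576²×0.25/0.018² = 5120.2 → n = 5121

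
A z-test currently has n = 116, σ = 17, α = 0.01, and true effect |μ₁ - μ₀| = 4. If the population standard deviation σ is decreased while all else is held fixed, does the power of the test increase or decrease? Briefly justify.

Power increases: a smaller σ shrinks the standard error σ/√n, moving the sampling distribution under H₁ further from the critical value.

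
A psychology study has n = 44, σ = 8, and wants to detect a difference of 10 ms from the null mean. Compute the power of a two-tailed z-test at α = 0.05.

SE = σ/√n = 8/√44 = 1.206. Non-centrality λ = d/SE = 10/1.206 = 8.292. Power ≈ Φ(λ - z_{α/2}) = Φ(8.292 - 1.96) = Φ(6.332) = 1.0.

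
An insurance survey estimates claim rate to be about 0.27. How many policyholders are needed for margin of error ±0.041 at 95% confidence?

n = z²p(1-p)/E² = 1.96²×0.27×0.73/0.041² = 450.4 → n = 451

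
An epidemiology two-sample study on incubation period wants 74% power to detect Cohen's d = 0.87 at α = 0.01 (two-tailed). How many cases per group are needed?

z_{α/2} = 2.576, z_β = Φ⁻¹(0.74) = 0.643. For large effect (d = 0.87): n per group = 2(z_{α/2} + z_β)²/d² = 2(2.576 + 0.643)²/0.87² = 27.4 → 28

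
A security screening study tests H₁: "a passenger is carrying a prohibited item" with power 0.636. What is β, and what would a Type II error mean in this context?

β = 1 - power = 1 - 0.636 = 0.364. A Type II error is failing to reject H₀ when H₀ is false (false negative) — here, failing to conclude that a passenger is carrying a prohibited item when in fact it is true. Consequence: letting a prohibited item through — security breach.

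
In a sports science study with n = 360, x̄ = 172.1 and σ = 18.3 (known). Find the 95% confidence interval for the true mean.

CI = x̄ ± z*(σ/√n) = 172.1 ± 1.96(18.3/√360) = 172.1 ± 1.89 = (170.21, 173.99)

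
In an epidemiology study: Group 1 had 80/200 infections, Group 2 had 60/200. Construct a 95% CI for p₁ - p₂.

p̂₁ = 0.4, p̂₂ = 0.3. Difference = 0.1. CI = (0.007, 0.193)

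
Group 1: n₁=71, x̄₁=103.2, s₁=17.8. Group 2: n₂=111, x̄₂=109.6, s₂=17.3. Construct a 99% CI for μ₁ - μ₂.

Difference = -6.4. SE = √(17.8²/71 + 17.3²/111) = 2.676. CI = (-13.29, 0.49)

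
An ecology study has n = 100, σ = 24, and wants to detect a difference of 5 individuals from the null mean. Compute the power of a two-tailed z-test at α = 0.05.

SE = σ/√n = 24/√100 = 2.4. Non-centrality λ = d/SE = 5/2.4 = 2.083. Power ≈ Φ(λ - z_{α/2}) = Φ(2.083 - 1.96) = Φ(0.123) = 0.549.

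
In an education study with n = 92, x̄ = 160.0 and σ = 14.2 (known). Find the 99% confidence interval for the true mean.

CI = x̄ ± z*(σ/√n) = 160.0 ± 2.576(14.2/√92) = 160.0 ± 3.81 = (156.19, 163.81)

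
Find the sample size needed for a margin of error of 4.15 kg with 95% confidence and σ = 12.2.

n = (z*σ/E)² = (1.96×12.2/4.15)² = 33.2 → n = 34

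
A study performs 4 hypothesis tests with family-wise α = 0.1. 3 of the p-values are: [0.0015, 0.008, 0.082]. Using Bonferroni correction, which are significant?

Bonferroni α = 0.1/4 = 0.025. Significant p-values: [0.0015, 0.008]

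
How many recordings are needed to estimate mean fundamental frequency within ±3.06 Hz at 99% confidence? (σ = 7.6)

n = (z*σ/E)² = (2.576×7.6/3.06)² = 40.9 → n = 41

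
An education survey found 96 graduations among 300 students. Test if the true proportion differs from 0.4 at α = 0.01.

p̂ = 0.32, p₀ = 0.4. z = (p̂ - p₀)/√(p₀(1-p₀)/n) = -2.828. Critical: ±2.576. Reject H₀.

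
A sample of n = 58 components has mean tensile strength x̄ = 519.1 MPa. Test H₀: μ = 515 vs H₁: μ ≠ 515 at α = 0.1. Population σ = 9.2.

z = (x̄ - μ₀)/(σ/√n) = (519.1 - 515)/(9.2/√58) = 3.394. Critical value: ±1.645. Since |3.394| > 1.645, Reject H₀.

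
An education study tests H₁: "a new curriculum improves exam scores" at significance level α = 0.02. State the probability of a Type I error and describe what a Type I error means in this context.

P(Type I error) = α = 0.02. A Type I error is rejecting H₀ when H₀ is actually true (false positive) — here, concluding that a new curriculum improves exam scores when in fact this is not the case. Consequence: adopting a curriculum that gives no real benefit — disruption for nothing.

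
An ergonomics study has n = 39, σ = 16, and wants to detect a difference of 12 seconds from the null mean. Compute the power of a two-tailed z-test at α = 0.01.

SE = σ/√n = 16/√39 = 2.562. Non-centrality λ = d/SE = 12/2.562 = 4.684. Power ≈ Φ(λ - z_{α/2}) = Φ(4.684 - 2.576) = Φ(2.108) = 0.982.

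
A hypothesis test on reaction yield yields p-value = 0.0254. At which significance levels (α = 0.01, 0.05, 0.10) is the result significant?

p = 0.0254. Significant at: α = 0.05, 0.1.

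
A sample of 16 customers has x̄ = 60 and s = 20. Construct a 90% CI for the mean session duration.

CI = x̄ ± t*(s/√n) = 60 ± 1.753(20/√16) = (51.23, 68.77)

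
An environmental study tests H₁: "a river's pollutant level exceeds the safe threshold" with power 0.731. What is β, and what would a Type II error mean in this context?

β = 1 - power = 1 - 0.731 = 0.269. A Type II error is failing to reject H₀ when H₀ is false (false negative) — here, failing to conclude that a river's pollutant level exceeds the safe threshold when in fact it is true. Consequence: allowing unsafe pollution to continue.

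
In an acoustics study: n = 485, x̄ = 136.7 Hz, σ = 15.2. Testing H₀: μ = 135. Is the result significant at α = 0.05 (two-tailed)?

z = (136.7 - 135)/(15.2/√485) = 2.463. Since |z| > 1.96, significant at α = 0.05.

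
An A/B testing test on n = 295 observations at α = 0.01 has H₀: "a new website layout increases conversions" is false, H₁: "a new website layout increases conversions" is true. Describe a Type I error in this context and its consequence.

Type I error: rejecting H₀ when it is true — concluding that a new website layout increases conversions when in fact it is not. Consequence: rolling out a layout that doesn't actually help — wasted engineering effort.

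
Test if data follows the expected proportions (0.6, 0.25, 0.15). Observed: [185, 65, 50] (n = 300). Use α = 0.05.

Expected: [180.0, 75.0, 45.0]. χ² = 2.028. df = 2, critical = 5.991. Fail to reject H₀.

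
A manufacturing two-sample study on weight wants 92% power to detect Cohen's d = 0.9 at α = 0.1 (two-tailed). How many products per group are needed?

z_{α/2} = 1.645, z_β = Φ⁻¹(0.92) = 1.405. For large effect (d = 0.9): n per group = 2(z_{α/2} + z_β)²/d² = 2(1.645 + 1.405)²/0.9² = 23.0 → 23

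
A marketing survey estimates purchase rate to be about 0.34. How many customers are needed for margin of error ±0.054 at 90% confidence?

n = z²p(1-p)/E² = 1.645²×0.34×0.66/0.054² = 208.2 → n = 209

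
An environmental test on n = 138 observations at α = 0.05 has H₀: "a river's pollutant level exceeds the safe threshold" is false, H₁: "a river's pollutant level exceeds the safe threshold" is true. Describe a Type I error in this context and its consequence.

Type I error: rejecting H₀ when it is true — concluding that a river's pollutant level exceeds the safe threshold when in fact it is not. Consequence: shutting down a compliant factory unnecessarily.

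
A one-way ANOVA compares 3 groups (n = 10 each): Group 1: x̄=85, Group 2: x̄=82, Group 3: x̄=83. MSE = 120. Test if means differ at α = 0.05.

Grand mean = 83.33. SS_between = 46.67, MS_between = 23.33. F = 0.194, F_crit ≈ 3.354. Fail to reject H₀.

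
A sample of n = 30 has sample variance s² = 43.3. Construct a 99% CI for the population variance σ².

df = 29. χ²_{0.005} = 52.336, χ²_{0.995} = 13.121. CI for σ² = ((n-1)s²/χ²_{α/2}, (n-1)s²/χ²_{1-α/2}) = (29·43.3/52.336, 29·43.3/13.121) = (23.99, 95.7)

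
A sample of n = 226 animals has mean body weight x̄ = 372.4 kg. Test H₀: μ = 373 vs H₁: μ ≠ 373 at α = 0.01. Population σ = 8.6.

z = (x̄ - μ₀)/(σ/√n) = (372.4 - 373)/(8.6/√226) = -1.049. Critical value: ±2.576. Since |-1.049| ≤ 2.576, Fail to reject H₀.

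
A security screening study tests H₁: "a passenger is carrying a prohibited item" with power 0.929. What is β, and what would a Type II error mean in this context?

β = 1 - power = 1 - 0.929 = 0.071. A Type II error is failing to reject H₀ when H₀ is false (false negative) — here, failing to conclude that a passenger is carrying a prohibited item when in fact it is true. Consequence: letting a prohibited item through — security breach.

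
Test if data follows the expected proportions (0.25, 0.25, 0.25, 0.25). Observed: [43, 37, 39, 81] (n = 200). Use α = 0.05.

Expected: [50.0, 50.0, 50.0, 50.0]. χ² = 26.0. df = 3, critical = 7.815. Reject H₀.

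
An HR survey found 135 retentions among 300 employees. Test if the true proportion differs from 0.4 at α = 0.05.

p̂ = 0.45, p₀ = 0.4. z = (p̂ - p₀)/√(p₀(1-p₀)/n) = 1.768. Critical: ±1.96. Fail to reject H₀.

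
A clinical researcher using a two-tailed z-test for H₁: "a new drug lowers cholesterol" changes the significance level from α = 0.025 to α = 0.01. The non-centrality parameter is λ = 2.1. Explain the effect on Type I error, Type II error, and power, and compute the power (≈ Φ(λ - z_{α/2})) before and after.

Decreasing α from 0.025 to 0.01:
• Type I error rate decreases (α is the Type I rate by definition).
• Critical value moves from z_{α/2} = 2.241 to 2.576, so power = Φ(λ - z_{α/2}) goes from Φ(2.1 - 2.241) = 0.444 to Φ(2.1 - 2.576) = 0.317.
• Type II error rate β = 1 - power therefore increases (0.556 → 0.683).
Appropriate when false positives are costly — here, approving an ineffective drug — patients take a useless medication and may skip effective alternatives.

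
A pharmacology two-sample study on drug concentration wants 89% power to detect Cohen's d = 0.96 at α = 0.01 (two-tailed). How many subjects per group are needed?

z_{α/2} = 2.576, z_β = Φ⁻¹(0.89) = 1.227. For large effect (d = 0.96): n per group = 2(z_{α/2} + z_β)²/d² = 2(2.576 + 1.227)²/0.96² = 31.4 → 32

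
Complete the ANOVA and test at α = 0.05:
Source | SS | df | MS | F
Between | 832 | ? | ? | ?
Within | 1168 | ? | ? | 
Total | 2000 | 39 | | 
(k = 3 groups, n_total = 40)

df_between = 2, df_within = 37. MS_between = 416.0, MS_within = 31.57. F = 13.178, F_crit ≈ 3.252. Reject H₀.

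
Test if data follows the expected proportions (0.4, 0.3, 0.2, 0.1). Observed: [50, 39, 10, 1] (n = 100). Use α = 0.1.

Expected: [40.0, 30.0, 20.0, 10.0]. χ² = 18.3. df = 3, critical = 6.251. Reject H₀.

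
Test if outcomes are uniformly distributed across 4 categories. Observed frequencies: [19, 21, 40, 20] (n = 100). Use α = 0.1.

Expected = 25 each. χ² = Σ(O-E)²/E = 12.08. df = 3, critical value = 6.251. Reject H₀.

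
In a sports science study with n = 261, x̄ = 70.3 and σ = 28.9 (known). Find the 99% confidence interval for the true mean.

CI = x̄ ± z*(σ/√n) = 70.3 ± 2.576(28.9/√261) = 70.3 ± 4.61 = (65.69, 74.91)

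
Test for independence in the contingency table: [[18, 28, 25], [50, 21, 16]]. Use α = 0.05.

χ² = 16.584. df = 2, critical = 5.991. Reject H₀. Variables are dependent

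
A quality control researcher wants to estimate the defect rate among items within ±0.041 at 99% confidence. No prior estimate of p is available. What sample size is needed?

Conservative approach: use p = 0.5 (maximizes p(1-p) = 0.25). n = z²(0.25)/E² = 2.576²×0.25/0.041² = 986.9 → n = 987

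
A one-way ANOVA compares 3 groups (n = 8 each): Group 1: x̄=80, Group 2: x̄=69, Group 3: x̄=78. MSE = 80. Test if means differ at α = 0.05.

Grand mean = 75.67. SS_between = 549.33, MS_between = 274.67. F = 3.433, F_crit ≈ 3.467. Fail to reject H₀.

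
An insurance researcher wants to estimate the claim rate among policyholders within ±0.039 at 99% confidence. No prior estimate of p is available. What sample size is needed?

Conservative approach: use p = 0.5 (maximizes p(1-p) = 0.25). n = z²(0.25)/E² = 2.576²×0.25/0.039² = 1090.7 → n = 1091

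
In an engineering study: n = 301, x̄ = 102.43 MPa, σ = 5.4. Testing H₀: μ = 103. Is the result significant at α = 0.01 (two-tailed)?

z = (102.43 - 103)/(5.4/√301) = -1.831. Since |z| ≤ 2.576, not significant at α = 0.01.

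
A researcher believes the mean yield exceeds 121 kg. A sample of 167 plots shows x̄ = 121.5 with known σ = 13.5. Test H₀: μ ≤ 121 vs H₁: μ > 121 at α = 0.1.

z = 0.479. Critical value: 1.28. Fail to reject H₀.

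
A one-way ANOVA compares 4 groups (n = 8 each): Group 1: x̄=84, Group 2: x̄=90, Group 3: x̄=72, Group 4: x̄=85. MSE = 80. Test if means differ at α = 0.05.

Grand mean = 82.75. SS_between = 1398.0, MS_between = 466.0. F = 5.825, F_crit ≈ 2.947. Reject H₀.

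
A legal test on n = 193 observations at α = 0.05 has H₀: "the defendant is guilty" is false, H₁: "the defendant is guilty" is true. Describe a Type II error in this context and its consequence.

Type II error: failing to reject H₀ when it is false — concluding that the defendant is guilty is not supported when in fact it is. Consequence: acquitting a guilty person.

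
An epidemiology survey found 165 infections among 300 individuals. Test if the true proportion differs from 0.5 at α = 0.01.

p̂ = 0.55, p₀ = 0.5. z = (p̂ - p₀)/√(p₀(1-p₀)/n) = 1.732. Critical: ±2.576. Fail to reject H₀.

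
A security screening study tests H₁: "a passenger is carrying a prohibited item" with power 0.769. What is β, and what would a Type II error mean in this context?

β = 1 - power = 1 - 0.769 = 0.231. A Type II error is failing to reject H₀ when H₀ is false (false negative) — here, failing to conclude that a passenger is carrying a prohibited item when in fact it is true. Consequence: letting a prohibited item through — security breach.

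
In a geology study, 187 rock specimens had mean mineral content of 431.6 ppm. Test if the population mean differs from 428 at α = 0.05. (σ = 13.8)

z = (x̄ - μ₀)/(σ/√n) = (431.6 - 428)/(13.8/√187) = 3.567. Critical value: ±1.96. Since |3.567| > 1.96, Reject H₀.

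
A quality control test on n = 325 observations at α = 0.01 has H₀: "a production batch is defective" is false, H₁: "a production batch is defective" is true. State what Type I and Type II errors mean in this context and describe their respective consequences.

Type I (false positive): concluding that a production batch is defective when it is not — scrapping a good batch — wasted material and cost for no reason. Type II (false negative): failing to conclude that a production batch is defective when it is — shipping a defective batch — faulty products reach customers. Which is costlier depends on domain priorities and is a judgement call rather than a statistical fact.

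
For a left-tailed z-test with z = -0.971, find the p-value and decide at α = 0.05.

p = P(Z < -0.971) = Φ(-0.971) ≈ 0.1658. Since p ≥ 0.05, fail to reject H₀ (not significant) at α = 0.05.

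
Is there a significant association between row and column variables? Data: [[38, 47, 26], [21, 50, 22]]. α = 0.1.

χ² = 3.766. df = 2, critical = 4.605. Fail to reject H₀. No evidence of dependence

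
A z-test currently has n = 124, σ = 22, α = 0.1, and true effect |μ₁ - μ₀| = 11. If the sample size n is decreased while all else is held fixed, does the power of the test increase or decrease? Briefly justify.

Power decreases: a smaller n inflates the standard error σ/√n, pulling the sampling distribution under H₁ back toward the critical value.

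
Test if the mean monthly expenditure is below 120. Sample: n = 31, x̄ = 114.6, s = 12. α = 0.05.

t = (114.6 - 120)/(12/√31) = -2.505, df = 30. Critical t = -1.697. Reject H₀.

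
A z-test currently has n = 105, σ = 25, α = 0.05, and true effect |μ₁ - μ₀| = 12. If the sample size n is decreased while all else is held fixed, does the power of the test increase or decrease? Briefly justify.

Power decreases: a smaller n inflates the standard error σ/√n, pulling the sampling distribution under H₁ back toward the critical value.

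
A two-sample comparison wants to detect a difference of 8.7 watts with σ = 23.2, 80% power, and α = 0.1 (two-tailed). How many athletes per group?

n per group = 2(z_α/2 + z_β)²σ²/d² = 2×(1.645 + 0.84)²×23.2²/8.7² = 87.8 → n = 88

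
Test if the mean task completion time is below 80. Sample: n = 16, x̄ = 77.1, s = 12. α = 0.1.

t = (77.1 - 80)/(12/√16) = -0.967, df = 15. Critical t = -1.341. Fail to reject H₀.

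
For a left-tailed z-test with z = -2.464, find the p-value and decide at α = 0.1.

p = P(Z < -2.464) = Φ(-2.464) ≈ 0.0069. Since p < 0.1, reject H₀ (significant) at α = 0.1.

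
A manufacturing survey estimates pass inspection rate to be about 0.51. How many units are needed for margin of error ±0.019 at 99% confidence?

n = z²p(1-p)/E² = 2.576²×0.51×0.49/0.019² = 4593.6 → n = 4594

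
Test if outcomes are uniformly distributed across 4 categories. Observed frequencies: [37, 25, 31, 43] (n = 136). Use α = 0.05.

Expected = 34 each. χ² = Σ(O-E)²/E = 5.294. df = 3, critical value = 7.815. Fail to reject H₀.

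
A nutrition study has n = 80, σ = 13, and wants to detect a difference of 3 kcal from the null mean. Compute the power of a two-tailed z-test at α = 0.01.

SE = σ/√n = 13/√80 = 1.453. Non-centrality λ = d/SE = 3/1.453 = 2.064. Power ≈ Φ(λ - z_{α/2}) = Φ(2.064 - 2.576) = Φ(-0.512) = 0.304.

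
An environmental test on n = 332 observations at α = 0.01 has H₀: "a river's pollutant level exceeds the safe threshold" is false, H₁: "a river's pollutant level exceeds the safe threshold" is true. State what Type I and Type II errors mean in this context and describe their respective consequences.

Type I (false positive): concluding that a river's pollutant level exceeds the safe threshold when it is not — shutting down a compliant factory unnecessarily. Type II (false negative): failing to conclude that a river's pollutant level exceeds the safe threshold when it is — allowing unsafe pollution to continue. Which is costlier depends on domain priorities and is a judgement call rather than a statistical fact.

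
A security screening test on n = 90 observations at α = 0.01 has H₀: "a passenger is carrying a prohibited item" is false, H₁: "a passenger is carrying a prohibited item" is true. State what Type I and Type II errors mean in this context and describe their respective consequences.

Type I (false positive): concluding that a passenger is carrying a prohibited item when it is not — detaining an innocent passenger — delay and inconvenience. Type II (false negative): failing to conclude that a passenger is carrying a prohibited item when it is — letting a prohibited item through — security breach. Which is costlier depends on domain priorities and is a judgement call rather than a statistical fact.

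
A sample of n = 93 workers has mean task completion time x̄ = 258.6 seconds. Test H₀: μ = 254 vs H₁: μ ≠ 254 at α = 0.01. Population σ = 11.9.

z = (x̄ - μ₀)/(σ/√n) = (258.6 - 254)/(11.9/√93) = 3.728. Critical value: ±2.576. Since |3.728| > 2.576, Reject H₀.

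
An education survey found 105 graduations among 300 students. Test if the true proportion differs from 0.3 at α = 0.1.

p̂ = 0.35, p₀ = 0.3. z = (p̂ - p₀)/√(p₀(1-p₀)/n) = 1.89. Critical: ±1.645. Reject H₀.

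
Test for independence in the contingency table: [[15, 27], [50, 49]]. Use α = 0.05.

χ² = 2.596. df = 1, critical = 3.841. Fail to reject H₀. No evidence of dependence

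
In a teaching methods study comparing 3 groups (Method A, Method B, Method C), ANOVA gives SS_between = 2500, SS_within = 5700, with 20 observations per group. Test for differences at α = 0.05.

df_between = 2, df_within = 57. F = MS_between/MS_within = 1250.0/100.0 = 12.5. F_crit ≈ 3.159. Reject H₀. At least one mean differs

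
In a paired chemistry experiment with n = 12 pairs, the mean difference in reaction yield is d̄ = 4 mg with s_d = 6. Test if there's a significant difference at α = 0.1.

t = d̄/(s_d/√n) = 4/(6/√12) = 2.309. df = 11, critical t = ±1.796. Reject H₀.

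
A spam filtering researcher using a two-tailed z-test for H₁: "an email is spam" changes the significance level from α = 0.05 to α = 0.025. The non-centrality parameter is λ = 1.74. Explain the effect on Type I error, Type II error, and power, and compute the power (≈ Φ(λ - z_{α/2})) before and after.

Decreasing α from 0.05 to 0.025:
• Type I error rate decreases (α is the Type I rate by definition).
• Critical value moves from z_{α/2} = 1.96 to 2.241, so power = Φ(λ - z_{α/2}) goes from Φ(1.74 - 1.96) = 0.413 to Φ(1.74 - 2.241) = 0.308.
• Type II error rate β = 1 - power therefore increases (0.587 → 0.692).
Appropriate when false positives are costly — here, a legitimate email is sent to the spam folder and the user misses it.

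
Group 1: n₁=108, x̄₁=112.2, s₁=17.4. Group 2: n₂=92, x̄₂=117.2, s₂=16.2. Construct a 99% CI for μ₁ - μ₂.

Difference = -5.0. SE = √(17.4²/108 + 16.2²/92) = 2.378. CI = (-11.13, 1.13)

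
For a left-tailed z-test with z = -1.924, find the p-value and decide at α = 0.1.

p = P(Z < -1.924) = Φ(-1.924) ≈ 0.0272. Since p < 0.1, reject H₀ (significant) at α = 0.1.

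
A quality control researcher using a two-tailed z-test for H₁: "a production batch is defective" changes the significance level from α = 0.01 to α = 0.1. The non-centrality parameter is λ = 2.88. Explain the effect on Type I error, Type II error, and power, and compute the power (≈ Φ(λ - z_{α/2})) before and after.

Increasing α from 0.01 to 0.1:
• Type I error rate increases (α is the Type I rate by definition).
• Critical value moves from z_{α/2} = 2.576 to 1.645, so power = Φ(λ - z_{α/2}) goes from Φ(2.88 - 2.576) = 0.619 to Φ(2.88 - 1.645) = 0.892.
• Type II error rate β = 1 - power therefore decreases (0.381 → 0.108).
Appropriate when false negatives are costly — here, shipping a defective batch — faulty products reach customers.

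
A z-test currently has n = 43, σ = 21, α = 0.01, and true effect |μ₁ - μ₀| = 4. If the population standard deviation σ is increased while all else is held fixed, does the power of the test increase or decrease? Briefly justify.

Power decreases: a larger σ inflates the standard error σ/√n, pulling the sampling distribution under H₁ back toward the critical value.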